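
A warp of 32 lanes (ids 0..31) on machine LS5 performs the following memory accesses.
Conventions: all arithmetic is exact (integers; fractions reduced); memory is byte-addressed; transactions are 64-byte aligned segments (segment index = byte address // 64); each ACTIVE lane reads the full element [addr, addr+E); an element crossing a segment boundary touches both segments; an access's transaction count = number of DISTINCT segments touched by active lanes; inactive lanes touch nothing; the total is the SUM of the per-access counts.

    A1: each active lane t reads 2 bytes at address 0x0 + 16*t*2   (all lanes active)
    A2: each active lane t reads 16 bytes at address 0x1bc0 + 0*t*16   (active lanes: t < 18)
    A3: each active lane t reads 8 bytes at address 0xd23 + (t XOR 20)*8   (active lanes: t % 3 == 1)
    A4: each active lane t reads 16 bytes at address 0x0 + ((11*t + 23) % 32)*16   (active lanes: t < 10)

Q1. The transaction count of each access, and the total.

A1: 16 transactions
A2: 1 transaction
A3: 5 transactions
A4: 5 transactions

Answer: 16,1,5,5; total 27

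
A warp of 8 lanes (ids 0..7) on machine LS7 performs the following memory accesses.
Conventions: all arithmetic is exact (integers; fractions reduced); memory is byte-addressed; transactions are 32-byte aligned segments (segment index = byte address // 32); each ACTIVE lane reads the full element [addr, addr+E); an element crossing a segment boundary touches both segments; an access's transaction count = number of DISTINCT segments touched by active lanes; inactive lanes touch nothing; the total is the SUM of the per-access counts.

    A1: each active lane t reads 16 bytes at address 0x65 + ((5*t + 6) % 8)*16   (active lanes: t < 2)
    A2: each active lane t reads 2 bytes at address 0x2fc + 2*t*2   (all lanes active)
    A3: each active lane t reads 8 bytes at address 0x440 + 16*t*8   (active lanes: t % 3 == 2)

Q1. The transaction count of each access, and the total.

A1: 3 transactions
A2: 2 transactions
A3: 2 transactions

Answer: 3,2,2; total 7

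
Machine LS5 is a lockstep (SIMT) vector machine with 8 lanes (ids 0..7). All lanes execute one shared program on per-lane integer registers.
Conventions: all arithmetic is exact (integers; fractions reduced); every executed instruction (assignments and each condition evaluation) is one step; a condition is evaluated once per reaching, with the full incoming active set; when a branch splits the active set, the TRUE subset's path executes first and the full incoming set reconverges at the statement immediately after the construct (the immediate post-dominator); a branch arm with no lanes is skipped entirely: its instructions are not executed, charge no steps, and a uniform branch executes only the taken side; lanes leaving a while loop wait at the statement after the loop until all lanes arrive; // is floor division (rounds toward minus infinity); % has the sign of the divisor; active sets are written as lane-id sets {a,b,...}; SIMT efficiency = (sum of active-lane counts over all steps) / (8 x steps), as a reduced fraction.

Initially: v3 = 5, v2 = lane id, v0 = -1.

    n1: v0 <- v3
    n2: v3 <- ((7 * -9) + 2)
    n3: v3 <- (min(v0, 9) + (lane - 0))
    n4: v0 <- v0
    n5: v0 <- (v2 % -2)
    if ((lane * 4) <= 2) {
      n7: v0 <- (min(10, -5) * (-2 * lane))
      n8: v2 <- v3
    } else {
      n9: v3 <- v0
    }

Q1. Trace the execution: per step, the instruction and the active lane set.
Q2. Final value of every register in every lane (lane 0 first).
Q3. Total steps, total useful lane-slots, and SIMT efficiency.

step 0: v0 <- v3                     {0,1,2,3,4,5,6,7}
step 1: v3 <- ((7 * -9) + 2)         {0,1,2,3,4,5,6,7}
step 2: v3 <- (min(v0, 9) + (lane - 0)) {0,1,2,3,4,5,6,7}
step 3: v0 <- v0                     {0,1,2,3,4,5,6,7}
step 4: v0 <- (v2 % -2)              {0,1,2,3,4,5,6,7}
step 5: eval ((lane * 4) <= 2)       {0,1,2,3,4,5,6,7}
step 6: v0 <- (min(10, -5) * (-2 * lane)) {0}
step 7: v2 <- v3                     {0}
step 8: v3 <- v0                     {1,2,3,4,5,6,7}

Answer: 9 steps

v3: 5,-1,0,-1,0,-1,0,-1
v2: 5,1,2,3,4,5,6,7
v0: 0,-1,0,-1,0,-1,0,-1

steps = 9; useful = 57; efficiency = 57/72 = 19/24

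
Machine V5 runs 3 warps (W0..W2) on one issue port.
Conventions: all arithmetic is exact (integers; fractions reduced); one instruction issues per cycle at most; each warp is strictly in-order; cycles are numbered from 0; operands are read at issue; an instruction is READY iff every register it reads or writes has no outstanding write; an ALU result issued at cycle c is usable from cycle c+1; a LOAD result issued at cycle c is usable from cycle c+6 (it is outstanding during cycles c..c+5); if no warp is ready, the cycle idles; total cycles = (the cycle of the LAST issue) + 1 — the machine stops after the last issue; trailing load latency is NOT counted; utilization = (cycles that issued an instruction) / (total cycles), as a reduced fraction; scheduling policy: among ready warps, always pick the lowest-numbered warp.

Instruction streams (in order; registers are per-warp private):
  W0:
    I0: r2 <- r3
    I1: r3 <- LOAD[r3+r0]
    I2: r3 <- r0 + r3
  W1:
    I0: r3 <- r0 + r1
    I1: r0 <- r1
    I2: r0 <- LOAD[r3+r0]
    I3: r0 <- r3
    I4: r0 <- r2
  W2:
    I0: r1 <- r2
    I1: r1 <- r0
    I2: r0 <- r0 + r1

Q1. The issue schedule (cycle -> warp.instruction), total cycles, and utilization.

cycle 0: W0.I0
cycle 1: W0.I1
cycle 2: W1.I0
cycle 3: W1.I1
cycle 4: W1.I2
cycle 5: W2.I0
cycle 6: W2.I1
cycle 7: W0.I2
cycle 8: W2.I2
cycle 9: idle
cycle 10: W1.I3
cycle 11: W1.I4

Answer: 12 cycles, utilization 11/12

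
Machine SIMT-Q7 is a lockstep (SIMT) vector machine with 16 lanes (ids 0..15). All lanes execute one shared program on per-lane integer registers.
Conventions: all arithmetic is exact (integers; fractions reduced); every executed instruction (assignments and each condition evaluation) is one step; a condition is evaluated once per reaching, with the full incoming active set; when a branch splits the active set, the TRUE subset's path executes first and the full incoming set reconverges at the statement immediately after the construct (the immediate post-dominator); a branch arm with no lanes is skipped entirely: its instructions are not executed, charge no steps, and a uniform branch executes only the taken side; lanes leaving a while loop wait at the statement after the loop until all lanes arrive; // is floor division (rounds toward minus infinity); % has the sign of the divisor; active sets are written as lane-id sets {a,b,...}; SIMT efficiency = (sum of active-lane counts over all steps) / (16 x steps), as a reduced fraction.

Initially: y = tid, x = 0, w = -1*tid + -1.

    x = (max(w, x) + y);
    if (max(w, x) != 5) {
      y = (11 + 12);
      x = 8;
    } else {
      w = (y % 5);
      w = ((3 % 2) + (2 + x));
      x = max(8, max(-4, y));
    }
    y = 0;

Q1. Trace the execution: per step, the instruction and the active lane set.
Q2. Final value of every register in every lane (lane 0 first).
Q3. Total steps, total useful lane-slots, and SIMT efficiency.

step 0: x <- (max(w, x) + y)         {0,1,2,3,4,5,6,7,8,9,10,11,12,13,14,15}
step 1: eval (max(w, x) != 5)        {0,1,2,3,4,5,6,7,8,9,10,11,12,13,14,15}
step 2: y <- (11 + 12)               {0,1,2,3,4,6,7,8,9,10,11,12,13,14,15}
step 3: x <- 8                       {0,1,2,3,4,6,7,8,9,10,11,12,13,14,15}
step 4: w <- (y % 5)                 {5}
step 5: w <- ((3 % 2) + (2 + x))     {5}
step 6: x <- max(8, max(-4, y))      {5}
step 7: y <- 0                       {0,1,2,3,4,5,6,7,8,9,10,11,12,13,14,15}

Answer: 8 steps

y: 0,0,0,0,0,0,0,0,0,0,0,0,0,0,0,0
x: 8,8,8,8,8,8,8,8,8,8,8,8,8,8,8,8
w: -1,-2,-3,-4,-5,8,-7,-8,-9,-10,-11,-12,-13,-14,-15,-16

steps = 8; useful = 81; efficiency = 81/128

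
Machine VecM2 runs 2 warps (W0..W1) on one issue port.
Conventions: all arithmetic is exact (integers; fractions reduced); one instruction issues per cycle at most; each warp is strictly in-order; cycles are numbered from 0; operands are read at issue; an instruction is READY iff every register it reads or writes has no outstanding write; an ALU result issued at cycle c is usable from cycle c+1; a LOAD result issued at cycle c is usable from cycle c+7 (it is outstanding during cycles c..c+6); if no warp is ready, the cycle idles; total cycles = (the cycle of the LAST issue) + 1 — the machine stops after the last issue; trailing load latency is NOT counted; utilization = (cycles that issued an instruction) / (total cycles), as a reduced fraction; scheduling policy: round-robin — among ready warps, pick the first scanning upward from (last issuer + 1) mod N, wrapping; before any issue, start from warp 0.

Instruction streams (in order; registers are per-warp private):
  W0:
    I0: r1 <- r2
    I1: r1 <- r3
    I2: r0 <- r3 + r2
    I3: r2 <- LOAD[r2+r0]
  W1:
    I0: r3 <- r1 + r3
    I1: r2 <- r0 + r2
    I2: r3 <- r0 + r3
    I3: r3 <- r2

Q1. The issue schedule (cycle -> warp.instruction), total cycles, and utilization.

cycle 0: W0.I0
cycle 1: W1.I0
cycle 2: W0.I1
cycle 3: W1.I1
cycle 4: W0.I2
cycle 5: W1.I2
cycle 6: W0.I3
cycle 7: W1.I3

Answer: 8 cycles, utilization 1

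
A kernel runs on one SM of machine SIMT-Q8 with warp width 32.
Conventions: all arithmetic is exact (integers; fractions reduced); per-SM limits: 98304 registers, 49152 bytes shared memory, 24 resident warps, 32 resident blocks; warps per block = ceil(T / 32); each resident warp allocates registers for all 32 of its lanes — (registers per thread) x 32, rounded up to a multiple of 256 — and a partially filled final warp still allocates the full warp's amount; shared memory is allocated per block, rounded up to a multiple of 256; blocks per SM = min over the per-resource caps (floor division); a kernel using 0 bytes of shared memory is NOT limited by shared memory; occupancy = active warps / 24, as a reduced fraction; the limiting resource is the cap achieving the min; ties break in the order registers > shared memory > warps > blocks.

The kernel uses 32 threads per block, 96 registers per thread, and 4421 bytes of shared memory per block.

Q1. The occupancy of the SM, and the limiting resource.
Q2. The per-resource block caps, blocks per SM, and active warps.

Answer: occupancy 5/12, limited by shared memory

registers: 32 blocks
shared memory: 10 blocks
warps: 24 blocks
blocks: 32 blocks

Answer: 10 blocks, 10 active warps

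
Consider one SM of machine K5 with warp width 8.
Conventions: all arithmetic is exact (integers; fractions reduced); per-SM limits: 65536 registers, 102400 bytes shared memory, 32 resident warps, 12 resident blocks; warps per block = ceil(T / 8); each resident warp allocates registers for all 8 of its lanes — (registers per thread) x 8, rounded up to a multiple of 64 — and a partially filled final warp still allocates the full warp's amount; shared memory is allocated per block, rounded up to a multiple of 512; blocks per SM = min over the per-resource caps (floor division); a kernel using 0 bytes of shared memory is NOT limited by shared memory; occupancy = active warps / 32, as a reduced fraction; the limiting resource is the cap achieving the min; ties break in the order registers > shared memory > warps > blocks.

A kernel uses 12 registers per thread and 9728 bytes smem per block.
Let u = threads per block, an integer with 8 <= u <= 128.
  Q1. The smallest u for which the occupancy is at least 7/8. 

Answer: u = 17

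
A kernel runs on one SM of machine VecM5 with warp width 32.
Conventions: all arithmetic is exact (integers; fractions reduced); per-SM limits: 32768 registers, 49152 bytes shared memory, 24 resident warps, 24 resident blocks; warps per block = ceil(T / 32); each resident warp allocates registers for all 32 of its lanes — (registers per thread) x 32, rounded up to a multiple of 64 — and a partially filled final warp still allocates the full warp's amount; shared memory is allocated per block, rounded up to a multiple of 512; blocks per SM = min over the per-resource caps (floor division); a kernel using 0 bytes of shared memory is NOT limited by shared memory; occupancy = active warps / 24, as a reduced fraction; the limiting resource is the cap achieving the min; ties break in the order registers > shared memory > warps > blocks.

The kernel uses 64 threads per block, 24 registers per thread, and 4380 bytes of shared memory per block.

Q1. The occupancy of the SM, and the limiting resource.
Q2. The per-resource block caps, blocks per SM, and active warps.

Answer: occupancy 5/6, limited by shared memory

registers: 21 blocks
shared memory: 10 blocks
warps: 12 blocks
blocks: 24 blocks

Answer: 10 blocks, 20 active warps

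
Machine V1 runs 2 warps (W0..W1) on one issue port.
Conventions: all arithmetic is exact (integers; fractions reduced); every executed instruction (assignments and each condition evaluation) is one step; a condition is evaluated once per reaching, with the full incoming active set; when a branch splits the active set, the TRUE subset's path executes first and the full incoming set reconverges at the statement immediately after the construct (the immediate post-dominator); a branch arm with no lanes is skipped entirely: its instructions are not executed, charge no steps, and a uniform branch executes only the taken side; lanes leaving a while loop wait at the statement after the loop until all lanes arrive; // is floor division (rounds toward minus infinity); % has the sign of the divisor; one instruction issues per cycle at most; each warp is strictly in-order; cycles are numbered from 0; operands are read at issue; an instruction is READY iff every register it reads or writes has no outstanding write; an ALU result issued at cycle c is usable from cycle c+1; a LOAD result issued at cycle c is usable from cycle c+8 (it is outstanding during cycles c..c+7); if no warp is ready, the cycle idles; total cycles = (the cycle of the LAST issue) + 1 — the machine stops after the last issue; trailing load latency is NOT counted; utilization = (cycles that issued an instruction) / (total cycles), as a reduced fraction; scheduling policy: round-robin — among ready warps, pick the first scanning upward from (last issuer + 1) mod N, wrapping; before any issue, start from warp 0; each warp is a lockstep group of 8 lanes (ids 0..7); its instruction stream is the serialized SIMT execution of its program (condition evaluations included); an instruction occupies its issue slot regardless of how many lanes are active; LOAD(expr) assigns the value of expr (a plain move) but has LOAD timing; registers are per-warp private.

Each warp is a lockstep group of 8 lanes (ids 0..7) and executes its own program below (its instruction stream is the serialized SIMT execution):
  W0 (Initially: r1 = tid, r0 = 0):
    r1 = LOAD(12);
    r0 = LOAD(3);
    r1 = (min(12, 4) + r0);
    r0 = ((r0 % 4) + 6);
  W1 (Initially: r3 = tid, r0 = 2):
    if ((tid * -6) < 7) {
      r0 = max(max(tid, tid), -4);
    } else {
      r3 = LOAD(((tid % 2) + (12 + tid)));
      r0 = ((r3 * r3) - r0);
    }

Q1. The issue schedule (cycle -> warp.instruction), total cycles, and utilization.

cycle 0: W0.I0
cycle 1: W1.I0
cycle 2: W0.I1
cycle 3: W1.I1
cycle 4: idle
cycle 5: idle
cycle 6: idle
cycle 7: idle
cycle 8: idle
cycle 9: idle
cycle 10: W0.I2
cycle 11: W0.I3

Answer: 12 cycles, utilization 1/2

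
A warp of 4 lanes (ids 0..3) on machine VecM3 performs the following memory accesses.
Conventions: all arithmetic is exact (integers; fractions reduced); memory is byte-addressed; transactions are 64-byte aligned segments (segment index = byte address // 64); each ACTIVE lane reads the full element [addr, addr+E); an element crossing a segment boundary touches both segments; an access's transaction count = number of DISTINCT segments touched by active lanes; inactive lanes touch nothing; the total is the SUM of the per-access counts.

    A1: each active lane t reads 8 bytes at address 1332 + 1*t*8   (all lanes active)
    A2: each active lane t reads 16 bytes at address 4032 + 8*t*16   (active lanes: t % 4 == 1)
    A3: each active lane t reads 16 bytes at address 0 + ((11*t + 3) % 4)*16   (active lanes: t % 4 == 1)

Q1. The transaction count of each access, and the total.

A1: 2 transactions
A2: 1 transaction
A3: 1 transaction

Answer: 2,1,1; total 4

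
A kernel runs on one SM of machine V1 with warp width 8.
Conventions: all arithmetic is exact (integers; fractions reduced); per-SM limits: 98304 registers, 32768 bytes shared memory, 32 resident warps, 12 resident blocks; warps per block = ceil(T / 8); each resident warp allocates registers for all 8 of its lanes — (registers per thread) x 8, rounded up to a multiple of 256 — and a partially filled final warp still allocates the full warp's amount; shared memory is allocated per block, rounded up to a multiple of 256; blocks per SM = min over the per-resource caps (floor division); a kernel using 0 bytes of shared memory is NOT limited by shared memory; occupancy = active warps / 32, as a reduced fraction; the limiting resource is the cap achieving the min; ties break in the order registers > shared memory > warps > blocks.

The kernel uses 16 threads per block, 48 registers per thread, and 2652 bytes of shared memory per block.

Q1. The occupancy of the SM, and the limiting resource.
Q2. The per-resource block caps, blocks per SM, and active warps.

Answer: occupancy 11/16, limited by shared memory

registers: 96 blocks
shared memory: 11 blocks
warps: 16 blocks
blocks: 12 blocks

Answer: 11 blocks, 22 active warps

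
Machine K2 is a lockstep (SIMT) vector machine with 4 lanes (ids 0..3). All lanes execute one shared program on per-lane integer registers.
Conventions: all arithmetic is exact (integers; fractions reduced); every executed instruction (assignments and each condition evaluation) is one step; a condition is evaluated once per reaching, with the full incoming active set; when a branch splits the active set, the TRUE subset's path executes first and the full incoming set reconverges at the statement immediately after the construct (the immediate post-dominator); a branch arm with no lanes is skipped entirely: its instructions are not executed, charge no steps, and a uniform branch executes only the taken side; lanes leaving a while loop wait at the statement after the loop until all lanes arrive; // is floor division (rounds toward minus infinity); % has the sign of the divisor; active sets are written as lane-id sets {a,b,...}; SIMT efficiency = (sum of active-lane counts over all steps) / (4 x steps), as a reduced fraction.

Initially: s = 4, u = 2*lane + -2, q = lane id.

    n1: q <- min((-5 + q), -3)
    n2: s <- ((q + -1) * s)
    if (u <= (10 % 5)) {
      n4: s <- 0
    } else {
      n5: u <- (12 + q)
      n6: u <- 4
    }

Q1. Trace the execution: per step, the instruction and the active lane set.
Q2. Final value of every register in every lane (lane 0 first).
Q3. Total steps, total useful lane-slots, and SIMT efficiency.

step 0: q <- min((-5 + q), -3)       {0,1,2,3}
step 1: s <- ((q + -1) * s)          {0,1,2,3}
step 2: eval (u <= (10 % 5))         {0,1,2,3}
step 3: s <- 0                       {0,1}
step 4: u <- (12 + q)                {2,3}
step 5: u <- 4                       {2,3}

Answer: 6 steps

s: 0,0,-16,-16
u: -2,0,4,4
q: -5,-4,-3,-3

steps = 6; useful = 18; efficiency = 18/24 = 3/4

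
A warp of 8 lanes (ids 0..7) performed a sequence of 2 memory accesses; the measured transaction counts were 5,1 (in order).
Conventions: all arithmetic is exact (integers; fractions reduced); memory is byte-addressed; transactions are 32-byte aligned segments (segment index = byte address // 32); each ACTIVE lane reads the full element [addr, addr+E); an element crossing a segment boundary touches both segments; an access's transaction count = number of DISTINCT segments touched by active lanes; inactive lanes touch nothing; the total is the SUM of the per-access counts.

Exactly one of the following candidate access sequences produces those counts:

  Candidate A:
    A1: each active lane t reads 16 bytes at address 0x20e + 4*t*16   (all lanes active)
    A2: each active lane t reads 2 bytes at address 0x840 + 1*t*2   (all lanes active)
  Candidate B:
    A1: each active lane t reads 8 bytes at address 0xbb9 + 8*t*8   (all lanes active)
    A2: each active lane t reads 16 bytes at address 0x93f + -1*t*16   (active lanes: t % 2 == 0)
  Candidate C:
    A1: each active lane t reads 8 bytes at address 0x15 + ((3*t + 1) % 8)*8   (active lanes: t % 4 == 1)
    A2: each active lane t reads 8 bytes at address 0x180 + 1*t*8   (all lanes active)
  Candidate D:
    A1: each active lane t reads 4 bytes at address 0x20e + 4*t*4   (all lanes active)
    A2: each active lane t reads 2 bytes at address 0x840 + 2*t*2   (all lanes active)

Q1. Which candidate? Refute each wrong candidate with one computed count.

A: A1 gives 8 transactions, not 5
B: A1 gives 16 transactions, not 5
C: A1 gives 2 transactions, not 5
D: all counts match (5,1)

Answer: D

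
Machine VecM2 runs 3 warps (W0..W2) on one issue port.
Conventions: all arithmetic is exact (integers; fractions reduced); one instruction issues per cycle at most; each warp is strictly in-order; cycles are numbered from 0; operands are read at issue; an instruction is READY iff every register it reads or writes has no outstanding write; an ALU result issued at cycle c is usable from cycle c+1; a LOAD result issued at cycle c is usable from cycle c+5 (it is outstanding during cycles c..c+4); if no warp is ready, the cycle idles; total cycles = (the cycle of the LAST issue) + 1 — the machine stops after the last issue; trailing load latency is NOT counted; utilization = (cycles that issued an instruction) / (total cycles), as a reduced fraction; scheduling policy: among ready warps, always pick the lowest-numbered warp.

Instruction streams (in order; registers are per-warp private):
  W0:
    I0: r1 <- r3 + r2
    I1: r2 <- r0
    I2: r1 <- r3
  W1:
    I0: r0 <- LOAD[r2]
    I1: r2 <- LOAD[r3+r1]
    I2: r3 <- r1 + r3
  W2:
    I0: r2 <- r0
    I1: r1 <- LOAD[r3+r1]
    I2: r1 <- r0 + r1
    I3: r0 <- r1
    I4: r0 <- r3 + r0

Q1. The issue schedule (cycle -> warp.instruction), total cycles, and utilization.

cycle 0: W0.I0
cycle 1: W0.I1
cycle 2: W0.I2
cycle 3: W1.I0
cycle 4: W1.I1
cycle 5: W1.I2
cycle 6: W2.I0
cycle 7: W2.I1
cycle 8: idle
cycle 9: idle
cycle 10: idle
cycle 11: idle
cycle 12: W2.I2
cycle 13: W2.I3
cycle 14: W2.I4

Answer: 15 cycles, utilization 11/15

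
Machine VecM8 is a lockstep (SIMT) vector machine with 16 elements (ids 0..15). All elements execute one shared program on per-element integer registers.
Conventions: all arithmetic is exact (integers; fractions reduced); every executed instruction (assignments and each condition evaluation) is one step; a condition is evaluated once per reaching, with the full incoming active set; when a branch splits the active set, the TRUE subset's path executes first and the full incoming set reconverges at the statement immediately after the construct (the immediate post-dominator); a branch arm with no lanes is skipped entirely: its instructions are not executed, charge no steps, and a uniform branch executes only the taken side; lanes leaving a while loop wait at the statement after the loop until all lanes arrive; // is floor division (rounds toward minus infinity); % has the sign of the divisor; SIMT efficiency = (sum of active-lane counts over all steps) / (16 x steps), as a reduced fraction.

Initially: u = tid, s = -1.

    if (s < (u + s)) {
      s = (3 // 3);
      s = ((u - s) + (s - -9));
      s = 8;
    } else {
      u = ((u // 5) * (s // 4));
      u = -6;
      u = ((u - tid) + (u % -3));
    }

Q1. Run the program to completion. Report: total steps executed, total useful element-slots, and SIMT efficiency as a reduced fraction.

Answer: 7 steps, 64 useful, 4/7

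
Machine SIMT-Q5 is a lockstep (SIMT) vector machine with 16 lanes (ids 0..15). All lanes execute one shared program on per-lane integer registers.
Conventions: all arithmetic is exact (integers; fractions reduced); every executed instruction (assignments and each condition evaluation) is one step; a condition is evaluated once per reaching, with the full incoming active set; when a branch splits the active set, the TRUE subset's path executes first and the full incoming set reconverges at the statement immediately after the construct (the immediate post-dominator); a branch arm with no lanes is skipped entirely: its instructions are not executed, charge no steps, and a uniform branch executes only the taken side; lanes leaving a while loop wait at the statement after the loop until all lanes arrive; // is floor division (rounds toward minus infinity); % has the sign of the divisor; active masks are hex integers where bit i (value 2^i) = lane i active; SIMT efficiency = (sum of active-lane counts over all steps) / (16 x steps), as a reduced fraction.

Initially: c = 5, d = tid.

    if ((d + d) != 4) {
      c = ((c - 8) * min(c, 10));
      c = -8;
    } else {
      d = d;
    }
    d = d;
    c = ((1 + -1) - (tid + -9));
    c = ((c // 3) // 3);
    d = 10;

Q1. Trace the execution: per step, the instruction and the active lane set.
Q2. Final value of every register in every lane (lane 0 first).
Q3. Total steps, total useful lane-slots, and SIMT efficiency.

step 0: eval ((d + d) != 4)          0xffff
step 1: c <- ((c - 8) * min(c, 10))  0xfffb
step 2: c <- -8                      0xfffb
step 3: d <- d                       0x0004
step 4: d <- d                       0xffff
step 5: c <- ((1 + -1) - (tid + -9)) 0xffff
step 6: c <- ((c // 3) // 3)         0xffff
step 7: d <- 10                      0xffff

Answer: 8 steps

c: 1,0,0,0,0,0,0,0,0,0,-1,-1,-1,-1,-1,-1
d: 10,10,10,10,10,10,10,10,10,10,10,10,10,10,10,10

steps = 8; useful = 111; efficiency = 111/128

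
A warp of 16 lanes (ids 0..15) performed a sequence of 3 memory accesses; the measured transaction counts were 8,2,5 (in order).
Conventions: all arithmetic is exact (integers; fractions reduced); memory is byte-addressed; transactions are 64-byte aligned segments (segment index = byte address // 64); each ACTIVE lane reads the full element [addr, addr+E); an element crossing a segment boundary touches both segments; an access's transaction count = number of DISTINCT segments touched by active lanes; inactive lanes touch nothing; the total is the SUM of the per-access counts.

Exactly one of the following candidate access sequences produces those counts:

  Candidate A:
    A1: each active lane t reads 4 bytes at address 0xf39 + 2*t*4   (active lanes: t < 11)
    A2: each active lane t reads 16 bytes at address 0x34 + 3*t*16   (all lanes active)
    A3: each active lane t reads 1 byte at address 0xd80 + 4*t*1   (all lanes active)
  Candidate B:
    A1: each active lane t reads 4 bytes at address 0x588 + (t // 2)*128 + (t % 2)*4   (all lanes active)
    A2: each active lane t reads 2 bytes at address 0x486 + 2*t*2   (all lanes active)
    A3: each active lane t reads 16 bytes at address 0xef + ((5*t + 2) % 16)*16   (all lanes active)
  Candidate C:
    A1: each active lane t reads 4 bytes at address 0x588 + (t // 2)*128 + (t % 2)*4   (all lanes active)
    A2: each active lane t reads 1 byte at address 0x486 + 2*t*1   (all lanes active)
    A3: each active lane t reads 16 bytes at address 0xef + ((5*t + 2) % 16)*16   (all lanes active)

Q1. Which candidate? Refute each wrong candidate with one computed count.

A: A1 gives 3 transactions, not 8
C: A2 gives 1 transaction, not 2
B: all counts match (8,2,5)

Answer: B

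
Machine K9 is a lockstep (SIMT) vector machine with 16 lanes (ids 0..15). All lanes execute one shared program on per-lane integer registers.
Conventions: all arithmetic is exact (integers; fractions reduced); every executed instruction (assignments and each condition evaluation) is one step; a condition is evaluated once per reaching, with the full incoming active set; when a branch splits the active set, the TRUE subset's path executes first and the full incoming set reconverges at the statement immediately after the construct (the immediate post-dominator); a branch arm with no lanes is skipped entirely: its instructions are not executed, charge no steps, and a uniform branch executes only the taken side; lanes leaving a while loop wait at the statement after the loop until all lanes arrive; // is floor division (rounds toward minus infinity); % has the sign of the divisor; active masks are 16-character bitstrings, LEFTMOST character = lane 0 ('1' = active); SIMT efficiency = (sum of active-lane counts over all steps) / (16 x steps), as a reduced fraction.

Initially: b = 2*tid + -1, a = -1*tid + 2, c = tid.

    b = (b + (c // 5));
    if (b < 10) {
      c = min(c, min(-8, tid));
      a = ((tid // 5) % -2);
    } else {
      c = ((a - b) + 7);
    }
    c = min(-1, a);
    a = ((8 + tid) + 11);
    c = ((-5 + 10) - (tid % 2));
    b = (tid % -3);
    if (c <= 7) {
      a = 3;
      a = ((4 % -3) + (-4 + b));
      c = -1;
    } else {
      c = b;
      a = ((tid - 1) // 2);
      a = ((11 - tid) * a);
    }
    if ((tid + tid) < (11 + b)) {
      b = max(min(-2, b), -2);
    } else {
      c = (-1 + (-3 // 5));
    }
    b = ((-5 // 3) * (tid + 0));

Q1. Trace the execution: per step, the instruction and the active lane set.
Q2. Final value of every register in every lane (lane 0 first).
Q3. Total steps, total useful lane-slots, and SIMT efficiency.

step 0: b <- (b + (c // 5))          1111111111111111
step 1: eval (b < 10)                1111111111111111
step 2: c <- min(c, min(-8, tid))    1111100000000000
step 3: a <- ((tid // 5) % -2)       1111100000000000
step 4: c <- ((a - b) + 7)           0000011111111111
step 5: c <- min(-1, a)              1111111111111111
step 6: a <- ((8 + tid) + 11)        1111111111111111
step 7: c <- ((-5 + 10) - (tid % 2)) 1111111111111111
step 8: b <- (tid % -3)              1111111111111111
step 9: eval (c <= 7)                1111111111111111
step 10: a <- 3                       1111111111111111
step 11: a <- ((4 % -3) + (-4 + b))   1111111111111111
step 12: c <- -1                      1111111111111111
step 13: eval ((tid + tid) < (11 + b)) 1111111111111111
step 14: b <- max(min(-2, b), -2)     1111100000000000
step 15: c <- (-1 + (-3 // 5))        0000011111111111
step 16: b <- ((-5 // 3) * (tid + 0)) 1111111111111111

Answer: 17 steps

b: 0,-2,-4,-6,-8,-10,-12,-14,-16,-18,-20,-22,-24,-26,-28,-30
a: -6,-8,-7,-6,-8,-7,-6,-8,-7,-6,-8,-7,-6,-8,-7,-6
c: -1,-1,-1,-1,-1,-2,-2,-2,-2,-2,-2,-2,-2,-2,-2,-2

steps = 17; useful = 229; efficiency = 229/272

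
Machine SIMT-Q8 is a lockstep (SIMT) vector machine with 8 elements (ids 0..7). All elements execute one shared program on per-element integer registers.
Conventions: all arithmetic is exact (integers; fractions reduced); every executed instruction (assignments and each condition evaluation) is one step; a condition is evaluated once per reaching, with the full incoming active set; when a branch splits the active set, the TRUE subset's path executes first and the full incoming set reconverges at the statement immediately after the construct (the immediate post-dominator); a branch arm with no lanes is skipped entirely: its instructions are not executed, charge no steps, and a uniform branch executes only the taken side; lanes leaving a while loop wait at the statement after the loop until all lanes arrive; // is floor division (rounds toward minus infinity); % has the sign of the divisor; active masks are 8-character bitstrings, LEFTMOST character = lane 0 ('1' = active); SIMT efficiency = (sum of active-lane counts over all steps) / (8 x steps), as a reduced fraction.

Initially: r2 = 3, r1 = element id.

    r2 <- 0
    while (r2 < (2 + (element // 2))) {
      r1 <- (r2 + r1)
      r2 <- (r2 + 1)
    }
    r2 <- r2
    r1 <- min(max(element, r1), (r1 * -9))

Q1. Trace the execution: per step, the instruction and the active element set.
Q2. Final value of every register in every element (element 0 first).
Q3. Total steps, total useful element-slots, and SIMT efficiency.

step 0: r2 <- 0                      11111111
step 1: eval (r2 < (2 + (element // 2))) 11111111
step 2: r1 <- (r2 + r1)              11111111
step 3: r2 <- (r2 + 1)               11111111
step 4: eval (r2 < (2 + (element // 2))) 11111111
step 5: r1 <- (r2 + r1)              11111111
step 6: r2 <- (r2 + 1)               11111111
step 7: eval (r2 < (2 + (element // 2))) 11111111
step 8: r1 <- (r2 + r1)              00111111
step 9: r2 <- (r2 + 1)               00111111
step 10: eval (r2 < (2 + (element // 2))) 00111111
step 11: r1 <- (r2 + r1)              00001111
step 12: r2 <- (r2 + 1)               00001111
step 13: eval (r2 < (2 + (element // 2))) 00001111
step 14: r1 <- (r2 + r1)              00000011
step 15: r2 <- (r2 + 1)               00000011
step 16: eval (r2 < (2 + (element // 2))) 00000011
step 17: r2 <- r2                     11111111
step 18: r1 <- min(max(element, r1), (r1 * -9)) 11111111

Answer: 19 steps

r2: 2,2,3,3,4,4,5,5
r1: -9,-18,-45,-54,-90,-99,-144,-153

steps = 19; useful = 116; efficiency = 116/152 = 29/38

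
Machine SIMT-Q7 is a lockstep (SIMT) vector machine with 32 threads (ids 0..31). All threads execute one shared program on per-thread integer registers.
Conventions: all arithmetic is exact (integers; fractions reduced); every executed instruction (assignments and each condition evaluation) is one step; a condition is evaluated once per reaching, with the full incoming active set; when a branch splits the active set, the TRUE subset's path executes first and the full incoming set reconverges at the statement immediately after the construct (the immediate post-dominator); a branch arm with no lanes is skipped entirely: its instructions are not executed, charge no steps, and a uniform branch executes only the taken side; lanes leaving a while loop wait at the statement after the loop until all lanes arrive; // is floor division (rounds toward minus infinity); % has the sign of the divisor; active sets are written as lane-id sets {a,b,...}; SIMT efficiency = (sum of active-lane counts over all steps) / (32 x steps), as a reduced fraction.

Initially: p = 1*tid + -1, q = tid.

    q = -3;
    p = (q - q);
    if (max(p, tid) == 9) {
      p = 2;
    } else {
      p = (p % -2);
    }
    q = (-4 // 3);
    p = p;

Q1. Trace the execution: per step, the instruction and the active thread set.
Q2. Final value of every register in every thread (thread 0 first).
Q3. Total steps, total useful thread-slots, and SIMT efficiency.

step 0: q <- -3                      {0,1,2,3,4,5,6,7,8,9,10,11,12,13,14,15,16,17,18,19,20,21,22,23,24,25,26,27,28,29,30,31}
step 1: p <- (q - q)                 {0,1,2,3,4,5,6,7,8,9,10,11,12,13,14,15,16,17,18,19,20,21,22,23,24,25,26,27,28,29,30,31}
step 2: eval (max(p, tid) == 9)      {0,1,2,3,4,5,6,7,8,9,10,11,12,13,14,15,16,17,18,19,20,21,22,23,24,25,26,27,28,29,30,31}
step 3: p <- 2                       {9}
step 4: p <- (p % -2)                {0,1,2,3,4,5,6,7,8,10,11,12,13,14,15,16,17,18,19,20,21,22,23,24,25,26,27,28,29,30,31}
step 5: q <- (-4 // 3)               {0,1,2,3,4,5,6,7,8,9,10,11,12,13,14,15,16,17,18,19,20,21,22,23,24,25,26,27,28,29,30,31}
step 6: p <- p                       {0,1,2,3,4,5,6,7,8,9,10,11,12,13,14,15,16,17,18,19,20,21,22,23,24,25,26,27,28,29,30,31}

Answer: 7 steps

p: 0,0,0,0,0,0,0,0,0,2,0,0,0,0,0,0,0,0,0,0,0,0,0,0,0,0,0,0,0,0,0,0
q: -2,-2,-2,-2,-2,-2,-2,-2,-2,-2,-2,-2,-2,-2,-2,-2,-2,-2,-2,-2,-2,-2,-2,-2,-2,-2,-2,-2,-2,-2,-2,-2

steps = 7; useful = 192; efficiency = 192/224 = 6/7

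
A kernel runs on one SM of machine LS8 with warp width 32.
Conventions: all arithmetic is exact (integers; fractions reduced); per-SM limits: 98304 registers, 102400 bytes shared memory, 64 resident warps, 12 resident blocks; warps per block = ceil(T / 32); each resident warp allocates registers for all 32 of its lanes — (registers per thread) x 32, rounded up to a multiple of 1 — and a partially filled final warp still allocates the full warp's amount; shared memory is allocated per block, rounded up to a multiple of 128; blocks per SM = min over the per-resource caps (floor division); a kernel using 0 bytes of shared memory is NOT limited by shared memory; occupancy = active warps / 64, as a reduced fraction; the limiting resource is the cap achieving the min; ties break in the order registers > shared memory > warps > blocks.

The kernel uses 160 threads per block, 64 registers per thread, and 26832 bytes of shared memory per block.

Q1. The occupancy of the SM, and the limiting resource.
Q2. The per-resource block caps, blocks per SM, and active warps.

Answer: occupancy 15/64, limited by shared memory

registers: 9 blocks
shared memory: 3 blocks
warps: 12 blocks
blocks: 12 blocks

Answer: 3 blocks, 15 active warps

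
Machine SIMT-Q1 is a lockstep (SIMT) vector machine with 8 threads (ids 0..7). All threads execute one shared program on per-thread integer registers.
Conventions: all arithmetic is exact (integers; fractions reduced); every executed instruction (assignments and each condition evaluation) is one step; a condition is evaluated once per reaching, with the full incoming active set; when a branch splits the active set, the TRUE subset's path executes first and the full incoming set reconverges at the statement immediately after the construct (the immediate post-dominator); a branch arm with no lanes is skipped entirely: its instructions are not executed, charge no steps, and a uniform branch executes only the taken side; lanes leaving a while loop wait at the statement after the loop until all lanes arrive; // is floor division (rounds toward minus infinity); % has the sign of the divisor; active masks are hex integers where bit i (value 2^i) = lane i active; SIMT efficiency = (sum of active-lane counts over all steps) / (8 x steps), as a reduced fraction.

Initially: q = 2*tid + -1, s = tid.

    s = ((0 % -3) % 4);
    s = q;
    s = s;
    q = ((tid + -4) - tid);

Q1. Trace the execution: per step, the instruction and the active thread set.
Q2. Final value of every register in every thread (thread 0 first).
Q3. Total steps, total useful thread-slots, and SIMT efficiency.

step 0: s <- ((0 % -3) % 4)          0xff
step 1: s <- q                       0xff
step 2: s <- s                       0xff
step 3: q <- ((tid + -4) - tid)      0xff

Answer: 4 steps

q: -4,-4,-4,-4,-4,-4,-4,-4
s: -1,1,3,5,7,9,11,13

steps = 4; useful = 32; efficiency = 32/32 = 1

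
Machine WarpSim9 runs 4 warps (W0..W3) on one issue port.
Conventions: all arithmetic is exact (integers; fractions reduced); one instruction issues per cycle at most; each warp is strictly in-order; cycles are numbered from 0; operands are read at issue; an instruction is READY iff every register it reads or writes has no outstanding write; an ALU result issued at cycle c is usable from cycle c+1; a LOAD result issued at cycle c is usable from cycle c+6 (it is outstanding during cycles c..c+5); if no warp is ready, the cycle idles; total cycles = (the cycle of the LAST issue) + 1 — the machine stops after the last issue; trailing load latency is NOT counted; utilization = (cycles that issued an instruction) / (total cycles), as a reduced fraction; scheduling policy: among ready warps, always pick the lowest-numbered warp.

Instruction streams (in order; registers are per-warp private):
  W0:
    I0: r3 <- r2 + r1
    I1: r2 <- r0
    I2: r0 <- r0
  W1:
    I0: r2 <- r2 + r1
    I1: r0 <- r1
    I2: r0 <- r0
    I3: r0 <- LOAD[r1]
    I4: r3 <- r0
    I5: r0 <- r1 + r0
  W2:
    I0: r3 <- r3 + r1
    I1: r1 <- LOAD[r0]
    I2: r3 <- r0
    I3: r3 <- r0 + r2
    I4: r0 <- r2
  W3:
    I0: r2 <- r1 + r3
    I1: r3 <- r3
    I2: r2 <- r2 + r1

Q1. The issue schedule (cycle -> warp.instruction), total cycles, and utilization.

cycle 0: W0.I0
cycle 1: W0.I1
cycle 2: W0.I2
cycle 3: W1.I0
cycle 4: W1.I1
cycle 5: W1.I2
cycle 6: W1.I3
cycle 7: W2.I0
cycle 8: W2.I1
cycle 9: W2.I2
cycle 10: W2.I3
cycle 11: W2.I4
cycle 12: W1.I4
cycle 13: W1.I5
cycle 14: W3.I0
cycle 15: W3.I1
cycle 16: W3.I2

Answer: 17 cycles, utilization 1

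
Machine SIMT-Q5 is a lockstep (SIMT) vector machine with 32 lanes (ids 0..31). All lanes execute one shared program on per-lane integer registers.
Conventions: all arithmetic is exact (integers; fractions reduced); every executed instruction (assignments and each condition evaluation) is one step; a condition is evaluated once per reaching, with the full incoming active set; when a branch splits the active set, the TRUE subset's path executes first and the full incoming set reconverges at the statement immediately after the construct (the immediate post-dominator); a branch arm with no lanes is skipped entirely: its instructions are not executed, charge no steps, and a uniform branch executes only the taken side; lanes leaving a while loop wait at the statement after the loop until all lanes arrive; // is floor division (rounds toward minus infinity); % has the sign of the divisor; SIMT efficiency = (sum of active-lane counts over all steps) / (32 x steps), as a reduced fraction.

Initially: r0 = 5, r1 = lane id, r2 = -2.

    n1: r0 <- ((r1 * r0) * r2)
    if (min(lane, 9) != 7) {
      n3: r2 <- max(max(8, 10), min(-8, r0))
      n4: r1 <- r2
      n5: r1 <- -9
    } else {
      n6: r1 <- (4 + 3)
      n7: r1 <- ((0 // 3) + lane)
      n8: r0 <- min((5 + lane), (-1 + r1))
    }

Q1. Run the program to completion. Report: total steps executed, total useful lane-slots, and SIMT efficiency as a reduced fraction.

Answer: 8 steps, 160 useful, 5/8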